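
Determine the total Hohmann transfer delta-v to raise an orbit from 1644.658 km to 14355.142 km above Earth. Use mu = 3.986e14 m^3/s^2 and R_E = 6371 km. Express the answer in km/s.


r1 = 8015.6580 km = 8.015658e+06 m
r2 = 20726.1420 km = 2.0726142e+07 m
dv1 = sqrt(mu/r1)*(sqrt(2*r2/(r1+r2)) - 1) = 1416.9065 m/s
dv2 = sqrt(mu/r2)*(1 - sqrt(2*r1/(r1+r2))) = 1110.2081 m/s
total dv = |dv1| + |dv2| = 1416.9065 + 1110.2081 = 2527.1146 m/s = 2.5271 km/s

2.5271 km/s


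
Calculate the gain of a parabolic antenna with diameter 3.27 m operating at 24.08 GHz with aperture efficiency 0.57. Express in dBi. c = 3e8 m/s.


lambda = c/f = 3e8 / 2.408e+10 = 0.01245847 m
G = eta*(pi*D/lambda)^2 = 0.57*(pi*3.27/0.01245847)^2
G = 387561.4411 (linear)
G = 10*log10(387561.4411) = 55.8834 dBi

55.8834 dBi


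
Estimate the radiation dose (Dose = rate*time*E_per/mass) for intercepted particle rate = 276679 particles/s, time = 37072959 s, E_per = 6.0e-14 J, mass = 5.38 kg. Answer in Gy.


Total energy deposited = rate * time * E_per
  = 276679 * 37072959 * 6.0e-14 = 0.6154386 J
Dose = E_total / mass = 0.6154386 / 5.38
Dose = 0.1143938 Gy

0.1144 Gy


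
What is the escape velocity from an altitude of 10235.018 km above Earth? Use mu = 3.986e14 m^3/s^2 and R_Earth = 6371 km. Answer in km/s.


r = 6371.0 + 10235.018 = 16606.0180 km = 1.6606018e+07 m
v_esc = sqrt(2*mu/r) = sqrt(2*3.986e14 / 1.6606018e+07)
v_esc = 6928.6862 m/s = 6.9287 km/s

6.9287 km/s


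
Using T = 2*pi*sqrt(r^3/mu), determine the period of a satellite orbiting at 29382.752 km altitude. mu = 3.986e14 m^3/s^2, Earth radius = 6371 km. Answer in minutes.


r = 35753.7520 km = 3.5753752e+07 m
T = 2*pi*sqrt(r^3/mu) = 2*pi*sqrt(4.5705122e+22 / 3.986e14)
T = 67281.1888 s = 1121.3531 min

1121.3531 minutes


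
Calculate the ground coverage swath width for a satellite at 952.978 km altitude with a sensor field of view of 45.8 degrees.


FOV = 45.8 deg = 0.7993608 rad
swath = 2 * alt * tan(FOV/2) = 2 * 952.978 * tan(0.3996804)
swath = 2 * 952.978 * 0.4224165
swath = 805.1073 km

805.1073 km


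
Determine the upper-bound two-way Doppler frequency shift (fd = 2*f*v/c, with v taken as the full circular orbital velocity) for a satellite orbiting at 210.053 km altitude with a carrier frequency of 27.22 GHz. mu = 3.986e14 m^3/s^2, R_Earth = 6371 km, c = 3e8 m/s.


r = 6.581053e+06 m
v = sqrt(mu/r) = 7782.5327 m/s (worst-case radial velocity)
f = 27.22 GHz = 2.722e+10 Hz
fd = 2*f*v/c = 2*2.722e+10*7782.5327/3.0e+08
fd = 1.4122703e+06 Hz

1.4123e+06 Hz


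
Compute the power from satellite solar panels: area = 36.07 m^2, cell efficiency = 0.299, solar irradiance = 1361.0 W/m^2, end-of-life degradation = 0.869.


P = area * eta * S * degradation
P = 36.07 * 0.299 * 1361.0 * 0.869
P = 12755.4338 W

12755.4338 W


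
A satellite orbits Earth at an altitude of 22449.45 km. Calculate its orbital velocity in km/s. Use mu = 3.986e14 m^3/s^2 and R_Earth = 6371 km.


r = R_E + alt = 6371.0 + 22449.45 = 28820.4500 km = 2.882045e+07 m
v = sqrt(mu/r) = sqrt(3.986e14 / 2.882045e+07) = 3718.9323 m/s = 3.7189 km/s

3.7189 km/s


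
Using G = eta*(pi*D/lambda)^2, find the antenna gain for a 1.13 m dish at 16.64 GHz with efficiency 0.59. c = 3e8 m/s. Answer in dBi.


lambda = c/f = 3e8 / 1.664e+10 = 0.01802885 m
G = eta*(pi*D/lambda)^2 = 0.59*(pi*1.13/0.01802885)^2
G = 22875.6150 (linear)
G = 10*log10(22875.6150) = 43.5937 dBi

43.5937 dBi


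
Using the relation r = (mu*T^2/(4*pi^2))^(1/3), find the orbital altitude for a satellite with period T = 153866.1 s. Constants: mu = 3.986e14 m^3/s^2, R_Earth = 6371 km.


T = 153866.1 s
r = (mu*T^2/(4*pi^2))^(1/3) = (3.986e14 * 153866.1^2 / (4*pi^2))^(1/3)
r = 6.206134e+07 m = 62061.3402 km
alt = r - R_E = 62061.3402 - 6371 = 55690.3402 km

55690.3402 km


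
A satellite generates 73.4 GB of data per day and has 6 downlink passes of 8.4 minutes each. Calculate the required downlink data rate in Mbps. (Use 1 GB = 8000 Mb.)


total contact time = 6 * 8.4 * 60 = 3024.0000 s
data = 73.4 GB = 587200.0000 Mb
rate = 587200.0000 / 3024.0000 = 194.1799 Mbps

194.1799 Mbps


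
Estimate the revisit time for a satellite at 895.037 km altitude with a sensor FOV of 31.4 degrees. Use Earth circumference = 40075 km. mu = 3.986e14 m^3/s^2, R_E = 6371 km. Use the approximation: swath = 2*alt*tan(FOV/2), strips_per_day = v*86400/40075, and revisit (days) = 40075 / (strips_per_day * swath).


swath = 2*895.037*tan(0.2740167) = 503.1671 km
v = sqrt(mu/r) = 7406.6163 m/s = 7.4066 km/s
strips/day = v*86400/40075 = 7.4066*86400/40075 = 15.9684
coverage/day = strips * swath = 15.9684 * 503.1671 = 8034.7487 km
revisit = 40075 / 8034.7487 = 4.9877 days

4.9877 days


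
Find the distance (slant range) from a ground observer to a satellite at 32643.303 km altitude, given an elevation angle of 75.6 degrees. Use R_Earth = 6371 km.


h = 32643.303 km, el = 75.6 deg
d = -R_E*sin(el) + sqrt((R_E*sin(el))^2 + 2*R_E*h + h^2)
d = -6371.0000*sin(1.3195) + sqrt((6371.0000*0.9685832)^2 + 2*6371.0000*32643.303 + 32643.303^2)
d = 32811.2744 km

32811.2744 km


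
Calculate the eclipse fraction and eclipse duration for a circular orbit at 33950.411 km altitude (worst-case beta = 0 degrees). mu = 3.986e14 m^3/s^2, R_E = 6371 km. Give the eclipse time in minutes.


r = 40321.4110 km
T = 1342.9615 min
Eclipse fraction = arcsin(R_E/r)/pi = arcsin(6371.0000/40321.4110)/pi
= arcsin(0.1580054)/pi = 0.05050634
Eclipse duration = 0.05050634 * 1342.9615 = 67.8281 min

67.8281 minutes


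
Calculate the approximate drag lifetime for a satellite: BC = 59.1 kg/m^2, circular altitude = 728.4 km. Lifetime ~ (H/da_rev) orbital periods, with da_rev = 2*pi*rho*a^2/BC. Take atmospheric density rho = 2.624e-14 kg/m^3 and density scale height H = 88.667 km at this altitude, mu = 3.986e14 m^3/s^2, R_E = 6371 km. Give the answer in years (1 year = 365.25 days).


a = R_E + alt = 7099.4000 km = 7.0994e+06 m
da_rev = 2*pi*rho*a^2/BC = 2*pi*2.624e-14*(7.0994e+06)^2/59.1 = 0.140604594 m per revolution
N = H/da_rev = 88667.0000 m / 0.140604594 m = 630612.3967 revolutions
P = 2*pi*sqrt(a^3/mu) = 5953.1070 s
lifetime = N*P = 630612.3967 * 5953.1070 = 3.7541031e+09 s = 43450.2672 days
years = 43450.2672 / 365.25 = 118.9603 years

118.9603 years


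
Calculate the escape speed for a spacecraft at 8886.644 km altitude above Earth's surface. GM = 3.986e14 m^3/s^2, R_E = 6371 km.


r = 6371.0 + 8886.644 = 15257.6440 km = 1.5257644e+07 m
v_esc = sqrt(2*mu/r) = sqrt(2*3.986e14 / 1.5257644e+07)
v_esc = 7228.3622 m/s = 7.2284 km/s

7.2284 km/s


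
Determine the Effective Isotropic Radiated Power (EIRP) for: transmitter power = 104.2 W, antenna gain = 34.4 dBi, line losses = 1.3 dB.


Pt = 104.2 W = 20.1787 dBW
EIRP = Pt_dBW + Gt - losses = 20.1787 + 34.4 - 1.3 = 53.2787 dBW

53.2787 dBW


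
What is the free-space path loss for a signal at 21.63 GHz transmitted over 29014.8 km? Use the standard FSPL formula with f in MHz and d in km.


f = 21.63 GHz = 21630.0000 MHz
d = 29014.8 km
FSPL = 32.44 + 20*log10(21630.0000) + 20*log10(29014.8)
FSPL = 32.44 + 86.7011 + 89.2524
FSPL = 208.3935 dB

208.3935 dB


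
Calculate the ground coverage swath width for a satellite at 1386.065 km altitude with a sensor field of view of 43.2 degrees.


FOV = 43.2 deg = 0.7539822 rad
swath = 2 * alt * tan(FOV/2) = 2 * 1386.065 * tan(0.3769911)
swath = 2 * 1386.065 * 0.395928
swath = 1097.5639 km

1097.5639 km


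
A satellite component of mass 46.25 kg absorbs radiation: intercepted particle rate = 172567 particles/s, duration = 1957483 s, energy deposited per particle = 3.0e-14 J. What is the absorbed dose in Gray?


Total energy deposited = rate * time * E_per
  = 172567 * 1957483 * 3.0e-14 = 0.01013391 J
Dose = E_total / mass = 0.01013391 / 46.25
Dose = 2.1911155e-04 Gy

2.1911e-04 Gy


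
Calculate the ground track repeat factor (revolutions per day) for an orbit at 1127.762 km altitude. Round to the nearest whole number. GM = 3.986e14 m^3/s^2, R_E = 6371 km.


r = 7.498762e+06 m
T = 2*pi*sqrt(r^3/mu) = 6462.4259 s = 107.7071 min
revs/day = 1440 / 107.7071 = 13.3696
Rounded: 13 revolutions per day

13 revolutions per day


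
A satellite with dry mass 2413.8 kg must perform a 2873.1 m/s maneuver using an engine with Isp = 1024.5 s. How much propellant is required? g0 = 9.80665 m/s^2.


ve = Isp * g0 = 1024.5 * 9.80665 = 10046.912925 m/s
mass ratio = exp(dv/ve) = exp(2873.1/10046.912925) = 1.33105044
m_prop = m_dry * (mr - 1) = 2413.8 * (1.33105044 - 1)
m_prop = 799.0896 kg

799.0896 kg


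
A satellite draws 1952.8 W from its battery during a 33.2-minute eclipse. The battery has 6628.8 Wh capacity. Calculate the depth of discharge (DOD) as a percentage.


E_used = P * t / 60 = 1952.8 * 33.2 / 60 = 1080.5493 Wh
DOD = E_used / E_total * 100 = 1080.5493 / 6628.8 * 100
DOD = 16.3008 %

16.3008 %


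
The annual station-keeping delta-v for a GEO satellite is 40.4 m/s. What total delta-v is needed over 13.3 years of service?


dV = rate * years = 40.4 * 13.3
dV = 537.3200 m/s

537.3200 m/s


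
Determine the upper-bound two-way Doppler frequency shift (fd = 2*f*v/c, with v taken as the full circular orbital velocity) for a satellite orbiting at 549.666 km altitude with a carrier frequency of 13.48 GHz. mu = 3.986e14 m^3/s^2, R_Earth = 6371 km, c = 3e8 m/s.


r = 6.920666e+06 m
v = sqrt(mu/r) = 7589.1774 m/s (worst-case radial velocity)
f = 13.48 GHz = 1.348e+10 Hz
fd = 2*f*v/c = 2*1.348e+10*7589.1774/3.0e+08
fd = 682014.0715 Hz

682014.0715 Hz


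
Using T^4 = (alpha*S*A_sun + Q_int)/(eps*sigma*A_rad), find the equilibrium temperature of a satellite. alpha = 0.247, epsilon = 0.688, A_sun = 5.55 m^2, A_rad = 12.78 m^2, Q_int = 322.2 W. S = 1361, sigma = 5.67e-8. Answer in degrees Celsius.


Numerator = alpha*S*A_sun + Q_int = 0.247*1361*5.55 + 322.2 = 2187.9268 W
Denominator = eps*sigma*A_rad = 0.688*5.67e-8*12.78 = 4.9854269e-07 W/K^4
T^4 = 4.3886449e+09 K^4
T = 257.3846 K = -15.7654 C

-15.7654 degrees Celsius


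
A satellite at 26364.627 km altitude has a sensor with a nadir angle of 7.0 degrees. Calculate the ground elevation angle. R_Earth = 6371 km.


r = R_E + alt = 32735.6270 km
Law of sines in the satellite / Earth-center / ground-point triangle:
  sin(nadir)/R_E = sin(90 + el)/r  =>  cos(el) = (r/R_E)*sin(nadir)
cos(el) = (32735.6270 / 6371.0000) * sin(7.0 deg) = 0.626192
el = arccos(0.626192) = 51.2303 deg
(Earth-central angle = 90 - nadir - el = 31.7697 deg)

51.2303 degrees


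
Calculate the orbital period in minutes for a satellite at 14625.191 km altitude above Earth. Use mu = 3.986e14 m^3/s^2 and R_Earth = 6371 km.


r = 20996.1910 km = 2.0996191e+07 m
T = 2*pi*sqrt(r^3/mu) = 2*pi*sqrt(9.2559616e+21 / 3.986e14)
T = 30277.6381 s = 504.6273 min

504.6273 minutes


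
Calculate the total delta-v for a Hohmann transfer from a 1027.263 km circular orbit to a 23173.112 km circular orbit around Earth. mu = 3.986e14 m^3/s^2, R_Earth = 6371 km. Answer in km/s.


r1 = 7398.2630 km = 7.398263e+06 m
r2 = 29544.1120 km = 2.9544112e+07 m
dv1 = sqrt(mu/r1)*(sqrt(2*r2/(r1+r2)) - 1) = 1942.9441 m/s
dv2 = sqrt(mu/r2)*(1 - sqrt(2*r1/(r1+r2))) = 1348.4906 m/s
total dv = |dv1| + |dv2| = 1942.9441 + 1348.4906 = 3291.4347 m/s = 3.2914 km/s

3.2914 km/s


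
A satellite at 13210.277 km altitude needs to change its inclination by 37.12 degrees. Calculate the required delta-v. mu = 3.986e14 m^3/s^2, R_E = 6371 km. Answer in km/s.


r = 19581.2770 km = 1.9581277e+07 m
V = sqrt(mu/r) = 4511.7824 m/s
di = 37.12 deg = 0.6478662 rad
dV = 2*V*sin(di/2) = 2*4511.7824*sin(0.3239331)
dV = 2872.1787 m/s = 2.8722 km/s

2.8722 km/s


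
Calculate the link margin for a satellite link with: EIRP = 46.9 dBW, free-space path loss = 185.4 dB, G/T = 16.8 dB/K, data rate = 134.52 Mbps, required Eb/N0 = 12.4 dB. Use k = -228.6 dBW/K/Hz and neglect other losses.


C/N0 = EIRP - FSPL + G/T - k = 46.9 - 185.4 + 16.8 - (-228.6)
C/N0 = 106.9000 dB-Hz
R_b = 134.52 Mbps = 1.3452e+08 bps -> 10*log10(R_b) = 81.2879 dB-Hz
Eb/N0 = C/N0 - 10*log10(R_b) = 106.9000 - 81.2879 = 25.6121 dB
Margin = Eb/N0 - Eb/N0_req = 25.6121 - 12.4 = 13.2121 dB (link closes)

13.2121 dB


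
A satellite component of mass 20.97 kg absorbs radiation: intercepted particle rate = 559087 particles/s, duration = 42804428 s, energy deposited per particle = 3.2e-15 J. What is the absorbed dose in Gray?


Total energy deposited = rate * time * E_per
  = 559087 * 42804428 * 3.2e-15 = 0.07658048 J
Dose = E_total / mass = 0.07658048 / 20.97
Dose = 0.003651906 Gy

0.0037 Gy


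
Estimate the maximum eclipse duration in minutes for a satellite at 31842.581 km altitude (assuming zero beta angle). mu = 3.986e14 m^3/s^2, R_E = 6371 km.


r = 38213.5810 km
T = 1239.0436 min
Eclipse fraction = arcsin(R_E/r)/pi = arcsin(6371.0000/38213.5810)/pi
= arcsin(0.1667208)/pi = 0.05331786
Eclipse duration = 0.05331786 * 1239.0436 = 66.0632 min

66.0632 minutes


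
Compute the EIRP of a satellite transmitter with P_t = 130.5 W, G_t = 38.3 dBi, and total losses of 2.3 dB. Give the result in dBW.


Pt = 130.5 W = 21.1561 dBW
EIRP = Pt_dBW + Gt - losses = 21.1561 + 38.3 - 2.3 = 57.1561 dBW

57.1561 dBW


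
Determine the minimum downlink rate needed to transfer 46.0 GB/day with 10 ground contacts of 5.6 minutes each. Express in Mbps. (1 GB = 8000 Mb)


total contact time = 10 * 5.6 * 60 = 3360.0000 s
data = 46.0 GB = 368000.0000 Mb
rate = 368000.0000 / 3360.0000 = 109.5238 Mbps

109.5238 Mbps


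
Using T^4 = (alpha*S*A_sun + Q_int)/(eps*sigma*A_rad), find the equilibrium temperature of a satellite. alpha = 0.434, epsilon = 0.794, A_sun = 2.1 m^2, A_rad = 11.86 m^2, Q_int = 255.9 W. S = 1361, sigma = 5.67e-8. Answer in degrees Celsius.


Numerator = alpha*S*A_sun + Q_int = 0.434*1361*2.1 + 255.9 = 1496.3154 W
Denominator = eps*sigma*A_rad = 0.794*5.67e-8*11.86 = 5.3393483e-07 W/K^4
T^4 = 2.8024308e+09 K^4
T = 230.0826 K = -43.0674 C

-43.0674 degrees Celsius


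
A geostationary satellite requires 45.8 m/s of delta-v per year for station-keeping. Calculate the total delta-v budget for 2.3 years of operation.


dV = rate * years = 45.8 * 2.3
dV = 105.3400 m/s

105.3400 m/s


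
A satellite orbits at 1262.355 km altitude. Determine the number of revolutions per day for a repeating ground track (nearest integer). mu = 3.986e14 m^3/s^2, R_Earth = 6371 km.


r = 7.633355e+06 m
T = 2*pi*sqrt(r^3/mu) = 6637.1925 s = 110.6199 min
revs/day = 1440 / 110.6199 = 13.0176
Rounded: 13 revolutions per day

13 revolutions per day


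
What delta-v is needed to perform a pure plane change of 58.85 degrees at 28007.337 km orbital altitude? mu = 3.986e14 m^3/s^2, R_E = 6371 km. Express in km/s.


r = 34378.3370 km = 3.4378337e+07 m
V = sqrt(mu/r) = 3405.0713 m/s
di = 58.85 deg = 1.0271 rad
dV = 2*V*sin(di/2) = 2*3405.0713*sin(0.5135631)
dV = 3345.7131 m/s = 3.3457 km/s

3.3457 km/s


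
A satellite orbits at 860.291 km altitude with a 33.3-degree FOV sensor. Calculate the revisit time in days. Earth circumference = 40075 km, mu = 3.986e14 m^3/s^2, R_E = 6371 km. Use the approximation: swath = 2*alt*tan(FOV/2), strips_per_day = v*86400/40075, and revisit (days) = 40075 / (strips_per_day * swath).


swath = 2*860.291*tan(0.2905973) = 514.5631 km
v = sqrt(mu/r) = 7424.3892 m/s = 7.4244 km/s
strips/day = v*86400/40075 = 7.4244*86400/40075 = 16.0067
coverage/day = strips * swath = 16.0067 * 514.5631 = 8236.4412 km
revisit = 40075 / 8236.4412 = 4.8656 days

4.8656 days


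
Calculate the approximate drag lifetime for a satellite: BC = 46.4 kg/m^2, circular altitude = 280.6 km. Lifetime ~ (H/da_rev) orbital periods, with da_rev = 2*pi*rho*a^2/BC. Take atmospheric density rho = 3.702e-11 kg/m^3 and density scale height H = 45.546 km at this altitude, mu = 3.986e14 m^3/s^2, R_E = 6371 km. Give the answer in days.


a = R_E + alt = 6651.6000 km = 6.6516e+06 m
da_rev = 2*pi*rho*a^2/BC = 2*pi*3.702e-11*(6.6516e+06)^2/46.4 = 221.794387 m per revolution
N = H/da_rev = 45546.0000 m / 221.794387 m = 205.3524 revolutions
P = 2*pi*sqrt(a^3/mu) = 5398.8394 s
lifetime = N*P = 205.3524 * 5398.8394 = 1.1086644e+06 s = 12.8318 days

12.8318 days


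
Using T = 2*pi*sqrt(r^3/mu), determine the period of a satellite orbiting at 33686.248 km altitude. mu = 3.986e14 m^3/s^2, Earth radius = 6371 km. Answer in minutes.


r = 40057.2480 km = 4.0057248e+07 m
T = 2*pi*sqrt(r^3/mu) = 2*pi*sqrt(6.4275184e+22 / 3.986e14)
T = 79787.1376 s = 1329.7856 min

1329.7856 minutes


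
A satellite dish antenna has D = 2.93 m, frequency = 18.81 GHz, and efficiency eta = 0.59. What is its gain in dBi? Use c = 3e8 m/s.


lambda = c/f = 3e8 / 1.881e+10 = 0.01594896 m
G = eta*(pi*D/lambda)^2 = 0.59*(pi*2.93/0.01594896)^2
G = 196526.9343 (linear)
G = 10*log10(196526.9343) = 52.9342 dBi

52.9342 dBi


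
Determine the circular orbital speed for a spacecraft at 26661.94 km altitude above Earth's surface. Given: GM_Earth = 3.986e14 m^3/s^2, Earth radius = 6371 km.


r = R_E + alt = 6371.0 + 26661.94 = 33032.9400 km = 3.303294e+07 m
v = sqrt(mu/r) = sqrt(3.986e14 / 3.303294e+07) = 3473.7218 m/s = 3.4737 km/s

3.4737 km/s


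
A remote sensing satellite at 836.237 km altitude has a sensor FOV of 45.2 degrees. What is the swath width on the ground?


FOV = 45.2 deg = 0.7888888 rad
swath = 2 * alt * tan(FOV/2) = 2 * 836.237 * tan(0.3944444)
swath = 2 * 836.237 * 0.4162598
swath = 696.1837 km

696.1837 km


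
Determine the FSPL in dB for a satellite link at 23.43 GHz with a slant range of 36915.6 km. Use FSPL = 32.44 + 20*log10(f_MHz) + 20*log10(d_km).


f = 23.43 GHz = 23430.0000 MHz
d = 36915.6 km
FSPL = 32.44 + 20*log10(23430.0000) + 20*log10(36915.6)
FSPL = 32.44 + 87.3954 + 91.3442
FSPL = 211.1796 dB

211.1796 dB


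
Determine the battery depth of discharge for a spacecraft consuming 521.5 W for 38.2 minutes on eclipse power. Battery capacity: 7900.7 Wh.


E_used = P * t / 60 = 521.5 * 38.2 / 60 = 332.0217 Wh
DOD = E_used / E_total * 100 = 332.0217 / 7900.7 * 100
DOD = 4.2024 %

4.2024 %


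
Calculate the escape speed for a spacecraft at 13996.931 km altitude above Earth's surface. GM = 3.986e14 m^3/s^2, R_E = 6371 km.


r = 6371.0 + 13996.931 = 20367.9310 km = 2.0367931e+07 m
v_esc = sqrt(2*mu/r) = sqrt(2*3.986e14 / 2.0367931e+07)
v_esc = 6256.1937 m/s = 6.2562 km/s

6.2562 km/s


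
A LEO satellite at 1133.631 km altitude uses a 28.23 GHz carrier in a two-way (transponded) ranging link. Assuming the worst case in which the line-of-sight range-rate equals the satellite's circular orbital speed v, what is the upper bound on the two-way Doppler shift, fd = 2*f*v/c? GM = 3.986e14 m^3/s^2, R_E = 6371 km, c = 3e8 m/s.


r = 7.504631e+06 m
v = sqrt(mu/r) = 7287.9264 m/s (worst-case radial velocity)
f = 28.23 GHz = 2.823e+10 Hz
fd = 2*f*v/c = 2*2.823e+10*7287.9264/3.0e+08
fd = 1.3715877e+06 Hz

1.3716e+06 Hz


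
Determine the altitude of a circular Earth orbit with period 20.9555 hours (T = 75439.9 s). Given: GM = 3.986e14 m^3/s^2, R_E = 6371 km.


T = 75439.9 s
r = (mu*T^2/(4*pi^2))^(1/3) = (3.986e14 * 75439.9^2 / (4*pi^2))^(1/3)
r = 3.858868e+07 m = 38588.6799 km
alt = r - R_E = 38588.6799 - 6371 = 32217.6799 km

32217.6799 km


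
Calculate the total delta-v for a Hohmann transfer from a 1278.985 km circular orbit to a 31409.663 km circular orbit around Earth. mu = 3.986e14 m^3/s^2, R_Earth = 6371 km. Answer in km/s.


r1 = 7649.9850 km = 7.649985e+06 m
r2 = 37780.6630 km = 3.7780663e+07 m
dv1 = sqrt(mu/r1)*(sqrt(2*r2/(r1+r2)) - 1) = 2090.8712 m/s
dv2 = sqrt(mu/r2)*(1 - sqrt(2*r1/(r1+r2))) = 1363.1624 m/s
total dv = |dv1| + |dv2| = 2090.8712 + 1363.1624 = 3454.0336 m/s = 3.4540 km/s

3.4540 km/s


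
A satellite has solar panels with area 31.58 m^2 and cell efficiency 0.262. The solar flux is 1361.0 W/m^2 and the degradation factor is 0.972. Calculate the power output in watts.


P = area * eta * S * degradation
P = 31.58 * 0.262 * 1361.0 * 0.972
P = 10945.5555 W

10945.5555 W


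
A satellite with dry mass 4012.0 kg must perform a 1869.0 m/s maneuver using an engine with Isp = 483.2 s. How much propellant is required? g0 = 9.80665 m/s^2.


ve = Isp * g0 = 483.2 * 9.80665 = 4738.573280 m/s
mass ratio = exp(dv/ve) = exp(1869.0/4738.573280) = 1.48352723
m_prop = m_dry * (mr - 1) = 4012.0 * (1.48352723 - 1)
m_prop = 1939.9113 kg

1939.9113 kg


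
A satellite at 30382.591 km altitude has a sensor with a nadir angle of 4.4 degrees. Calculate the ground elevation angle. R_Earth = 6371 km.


r = R_E + alt = 36753.5910 km
Law of sines in the satellite / Earth-center / ground-point triangle:
  sin(nadir)/R_E = sin(90 + el)/r  =>  cos(el) = (r/R_E)*sin(nadir)
cos(el) = (36753.5910 / 6371.0000) * sin(4.4 deg) = 0.4425835
el = arccos(0.4425835) = 63.7312 deg
(Earth-central angle = 90 - nadir - el = 21.8688 deg)

63.7312 degrees


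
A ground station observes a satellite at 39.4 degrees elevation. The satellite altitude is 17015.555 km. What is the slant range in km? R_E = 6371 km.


h = 17015.555 km, el = 39.4 deg
d = -R_E*sin(el) + sqrt((R_E*sin(el))^2 + 2*R_E*h + h^2)
d = -6371.0000*sin(0.6876597) + sqrt((6371.0000*0.6347305)^2 + 2*6371.0000*17015.555 + 17015.555^2)
d = 18818.6380 km

18818.6380 km


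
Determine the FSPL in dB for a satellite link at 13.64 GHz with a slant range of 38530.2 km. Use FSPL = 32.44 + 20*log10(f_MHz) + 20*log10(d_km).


f = 13.64 GHz = 13640.0000 MHz
d = 38530.2 km
FSPL = 32.44 + 20*log10(13640.0000) + 20*log10(38530.2)
FSPL = 32.44 + 82.6963 + 91.7160
FSPL = 206.8523 dB

206.8523 dB


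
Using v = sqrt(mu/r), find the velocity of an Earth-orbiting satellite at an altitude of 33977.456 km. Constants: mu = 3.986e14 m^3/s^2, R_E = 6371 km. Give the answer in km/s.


r = R_E + alt = 6371.0 + 33977.456 = 40348.4560 km = 4.0348456e+07 m
v = sqrt(mu/r) = sqrt(3.986e14 / 4.0348456e+07) = 3143.0782 m/s = 3.1431 km/s

3.1431 km/s


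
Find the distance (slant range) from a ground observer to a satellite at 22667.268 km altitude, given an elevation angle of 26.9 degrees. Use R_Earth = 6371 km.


h = 22667.268 km, el = 26.9 deg
d = -R_E*sin(el) + sqrt((R_E*sin(el))^2 + 2*R_E*h + h^2)
d = -6371.0000*sin(0.4694936) + sqrt((6371.0000*0.4524347)^2 + 2*6371.0000*22667.268 + 22667.268^2)
d = 25594.5459 km

25594.5459 km


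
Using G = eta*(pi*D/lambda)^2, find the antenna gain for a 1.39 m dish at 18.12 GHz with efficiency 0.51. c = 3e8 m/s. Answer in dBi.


lambda = c/f = 3e8 / 1.812e+10 = 0.01655629 m
G = eta*(pi*D/lambda)^2 = 0.51*(pi*1.39/0.01655629)^2
G = 35479.1657 (linear)
G = 10*log10(35479.1657) = 45.4997 dBi

45.4997 dBi


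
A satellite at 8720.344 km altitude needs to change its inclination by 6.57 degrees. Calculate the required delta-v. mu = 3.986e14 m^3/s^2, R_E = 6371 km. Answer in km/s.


r = 15091.3440 km = 1.5091344e+07 m
V = sqrt(mu/r) = 5139.3085 m/s
di = 6.57 deg = 0.1146681 rad
dV = 2*V*sin(di/2) = 2*5139.3085*sin(0.05733407)
dV = 588.9921 m/s = 0.5889921 km/s

0.5890 km/s


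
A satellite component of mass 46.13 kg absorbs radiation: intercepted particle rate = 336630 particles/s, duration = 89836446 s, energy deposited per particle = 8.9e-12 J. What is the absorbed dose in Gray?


Total energy deposited = rate * time * E_per
  = 336630 * 89836446 * 8.9e-12 = 269.1506 J
Dose = E_total / mass = 269.1506 / 46.13
Dose = 5.8346 Gy

5.8346 Gy


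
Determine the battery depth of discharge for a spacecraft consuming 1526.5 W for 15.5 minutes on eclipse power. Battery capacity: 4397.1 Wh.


E_used = P * t / 60 = 1526.5 * 15.5 / 60 = 394.3458 Wh
DOD = E_used / E_total * 100 = 394.3458 / 4397.1 * 100
DOD = 8.9683 %

8.9683 %


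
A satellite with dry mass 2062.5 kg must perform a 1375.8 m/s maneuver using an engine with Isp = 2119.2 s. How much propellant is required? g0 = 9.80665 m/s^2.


ve = Isp * g0 = 2119.2 * 9.80665 = 20782.252680 m/s
mass ratio = exp(dv/ve) = exp(1375.8/20782.252680) = 1.06844115
m_prop = m_dry * (mr - 1) = 2062.5 * (1.06844115 - 1)
m_prop = 141.1599 kg

141.1599 kg


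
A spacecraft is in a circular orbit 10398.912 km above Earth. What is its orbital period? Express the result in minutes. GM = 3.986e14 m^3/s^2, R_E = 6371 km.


r = 16769.9120 km = 1.6769912e+07 m
T = 2*pi*sqrt(r^3/mu) = 2*pi*sqrt(4.7162015e+21 / 3.986e14)
T = 21612.6190 s = 360.2103 min

360.2103 minutes


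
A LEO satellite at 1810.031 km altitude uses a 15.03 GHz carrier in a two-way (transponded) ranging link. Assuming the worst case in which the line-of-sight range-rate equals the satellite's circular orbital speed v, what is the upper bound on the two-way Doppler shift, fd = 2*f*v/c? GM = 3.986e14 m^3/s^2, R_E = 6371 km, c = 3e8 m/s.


r = 8.181031e+06 m
v = sqrt(mu/r) = 6980.1480 m/s (worst-case radial velocity)
f = 15.03 GHz = 1.503e+10 Hz
fd = 2*f*v/c = 2*1.503e+10*6980.1480/3.0e+08
fd = 699410.8247 Hz

699410.8247 Hz


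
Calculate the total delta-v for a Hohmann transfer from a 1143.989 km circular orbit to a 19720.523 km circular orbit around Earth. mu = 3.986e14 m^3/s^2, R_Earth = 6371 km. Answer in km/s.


r1 = 7514.9890 km = 7.514989e+06 m
r2 = 26091.5230 km = 2.6091523e+07 m
dv1 = sqrt(mu/r1)*(sqrt(2*r2/(r1+r2)) - 1) = 1792.3242 m/s
dv2 = sqrt(mu/r2)*(1 - sqrt(2*r1/(r1+r2))) = 1294.6949 m/s
total dv = |dv1| + |dv2| = 1792.3242 + 1294.6949 = 3087.0191 m/s = 3.0870 km/s

3.0870 km/s


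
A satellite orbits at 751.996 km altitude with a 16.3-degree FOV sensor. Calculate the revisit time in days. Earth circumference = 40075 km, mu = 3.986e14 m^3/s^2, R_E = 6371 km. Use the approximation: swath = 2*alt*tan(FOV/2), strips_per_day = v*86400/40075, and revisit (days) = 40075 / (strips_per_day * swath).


swath = 2*751.996*tan(0.1422443) = 215.3890 km
v = sqrt(mu/r) = 7480.6149 m/s = 7.4806 km/s
strips/day = v*86400/40075 = 7.4806*86400/40075 = 16.1279
coverage/day = strips * swath = 16.1279 * 215.3890 = 3473.7696 km
revisit = 40075 / 3473.7696 = 11.5365 days

11.5365 days


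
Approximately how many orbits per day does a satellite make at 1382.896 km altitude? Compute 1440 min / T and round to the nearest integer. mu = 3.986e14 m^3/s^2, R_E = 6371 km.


r = 7.753896e+06 m
T = 2*pi*sqrt(r^3/mu) = 6795.0269 s = 113.2504 min
revs/day = 1440 / 113.2504 = 12.7152
Rounded: 13 revolutions per day

13 revolutions per day


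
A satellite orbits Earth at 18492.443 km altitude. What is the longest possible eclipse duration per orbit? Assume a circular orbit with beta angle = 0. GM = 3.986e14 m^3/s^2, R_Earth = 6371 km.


r = 24863.4430 km
T = 650.2822 min
Eclipse fraction = arcsin(R_E/r)/pi = arcsin(6371.0000/24863.4430)/pi
= arcsin(0.2562397)/pi = 0.08248363
Eclipse duration = 0.08248363 * 650.2822 = 53.6376 min

53.6376 minutes


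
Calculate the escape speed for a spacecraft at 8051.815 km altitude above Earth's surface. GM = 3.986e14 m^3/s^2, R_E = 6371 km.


r = 6371.0 + 8051.815 = 14422.8150 km = 1.4422815e+07 m
v_esc = sqrt(2*mu/r) = sqrt(2*3.986e14 / 1.4422815e+07)
v_esc = 7434.6175 m/s = 7.4346 km/s

7.4346 km/s


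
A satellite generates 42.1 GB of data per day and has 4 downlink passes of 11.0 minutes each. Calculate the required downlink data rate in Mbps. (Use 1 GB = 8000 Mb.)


total contact time = 4 * 11.0 * 60 = 2640.0000 s
data = 42.1 GB = 336800.0000 Mb
rate = 336800.0000 / 2640.0000 = 127.5758 Mbps

127.5758 Mbps


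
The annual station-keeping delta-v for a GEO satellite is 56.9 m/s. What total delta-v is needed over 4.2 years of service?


dV = rate * years = 56.9 * 4.2
dV = 238.9800 m/s

238.9800 m/s


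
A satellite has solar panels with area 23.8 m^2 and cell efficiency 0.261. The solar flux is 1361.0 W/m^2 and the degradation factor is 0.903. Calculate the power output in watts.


P = area * eta * S * degradation
P = 23.8 * 0.261 * 1361.0 * 0.903
P = 7634.1966 W

7634.1966 W


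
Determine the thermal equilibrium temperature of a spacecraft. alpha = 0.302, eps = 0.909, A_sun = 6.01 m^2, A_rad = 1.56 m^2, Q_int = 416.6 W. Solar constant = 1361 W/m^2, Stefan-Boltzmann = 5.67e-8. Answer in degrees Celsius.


Numerator = alpha*S*A_sun + Q_int = 0.302*1361*6.01 + 416.6 = 2886.8422 W
Denominator = eps*sigma*A_rad = 0.909*5.67e-8*1.56 = 8.0402868e-08 W/K^4
T^4 = 3.5904717e+10 K^4
T = 435.2992 K = 162.1492 C

162.1492 degrees Celsius


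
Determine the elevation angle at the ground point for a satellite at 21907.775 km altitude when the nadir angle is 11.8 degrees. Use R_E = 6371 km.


r = R_E + alt = 28278.7750 km
Law of sines in the satellite / Earth-center / ground-point triangle:
  sin(nadir)/R_E = sin(90 + el)/r  =>  cos(el) = (r/R_E)*sin(nadir)
cos(el) = (28278.7750 / 6371.0000) * sin(11.8 deg) = 0.9076908
el = arccos(0.9076908) = 24.8118 deg
(Earth-central angle = 90 - nadir - el = 53.3882 deg)

24.8118 degrees


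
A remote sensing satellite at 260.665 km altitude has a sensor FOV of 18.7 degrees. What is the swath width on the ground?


FOV = 18.7 deg = 0.3263766 rad
swath = 2 * alt * tan(FOV/2) = 2 * 260.665 * tan(0.1631883)
swath = 2 * 260.665 * 0.1646525
swath = 85.8383 km

85.8383 km


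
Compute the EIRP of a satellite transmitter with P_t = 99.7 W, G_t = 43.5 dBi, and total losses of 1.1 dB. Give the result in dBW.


Pt = 99.7 W = 19.9870 dBW
EIRP = Pt_dBW + Gt - losses = 19.9870 + 43.5 - 1.1 = 62.3870 dBW

62.3870 dBW


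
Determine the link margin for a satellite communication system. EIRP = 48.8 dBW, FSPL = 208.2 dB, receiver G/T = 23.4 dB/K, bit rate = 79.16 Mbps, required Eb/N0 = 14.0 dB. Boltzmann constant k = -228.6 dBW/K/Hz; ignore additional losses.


C/N0 = EIRP - FSPL + G/T - k = 48.8 - 208.2 + 23.4 - (-228.6)
C/N0 = 92.6000 dB-Hz
R_b = 79.16 Mbps = 7.916e+07 bps -> 10*log10(R_b) = 78.9851 dB-Hz
Eb/N0 = C/N0 - 10*log10(R_b) = 92.6000 - 78.9851 = 13.6149 dB
Margin = Eb/N0 - Eb/N0_req = 13.6149 - 14.0 = -0.3850579 dB (negative margin: link does not close)

-0.3851 dB


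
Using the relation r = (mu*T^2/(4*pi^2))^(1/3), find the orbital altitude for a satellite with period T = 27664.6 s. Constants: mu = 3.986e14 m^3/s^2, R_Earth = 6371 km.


T = 27664.6 s
r = (mu*T^2/(4*pi^2))^(1/3) = (3.986e14 * 27664.6^2 / (4*pi^2))^(1/3)
r = 1.9770096e+07 m = 19770.0962 km
alt = r - R_E = 19770.0962 - 6371 = 13399.0962 km

13399.0962 km


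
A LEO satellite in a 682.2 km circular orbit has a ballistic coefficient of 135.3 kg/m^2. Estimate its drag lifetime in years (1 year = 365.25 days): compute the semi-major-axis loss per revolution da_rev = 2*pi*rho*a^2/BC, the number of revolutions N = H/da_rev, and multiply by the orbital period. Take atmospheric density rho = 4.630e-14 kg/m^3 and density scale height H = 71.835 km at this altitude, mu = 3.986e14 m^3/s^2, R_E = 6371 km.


a = R_E + alt = 7053.2000 km = 7.0532e+06 m
da_rev = 2*pi*rho*a^2/BC = 2*pi*4.630e-14*(7.0532e+06)^2/135.3 = 0.106963464 m per revolution
N = H/da_rev = 71835.0000 m / 0.106963464 m = 671584.4559 revolutions
P = 2*pi*sqrt(a^3/mu) = 5895.0911 s
lifetime = N*P = 671584.4559 * 5895.0911 = 3.9590515e+09 s = 45822.3557 days
years = 45822.3557 / 365.25 = 125.4548 years

125.4548 years


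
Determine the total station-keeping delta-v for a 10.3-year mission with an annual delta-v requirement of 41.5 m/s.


dV = rate * years = 41.5 * 10.3
dV = 427.4500 m/s

427.4500 m/s


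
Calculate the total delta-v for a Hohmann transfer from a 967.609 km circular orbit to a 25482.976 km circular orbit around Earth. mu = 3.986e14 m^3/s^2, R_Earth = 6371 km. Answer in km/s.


r1 = 7338.6090 km = 7.338609e+06 m
r2 = 31853.9760 km = 3.1853976e+07 m
dv1 = sqrt(mu/r1)*(sqrt(2*r2/(r1+r2)) - 1) = 2026.3919 m/s
dv2 = sqrt(mu/r2)*(1 - sqrt(2*r1/(r1+r2))) = 1372.6766 m/s
total dv = |dv1| + |dv2| = 2026.3919 + 1372.6766 = 3399.0685 m/s = 3.3991 km/s

3.3991 km/s


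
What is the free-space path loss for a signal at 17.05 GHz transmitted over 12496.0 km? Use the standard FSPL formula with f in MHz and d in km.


f = 17.05 GHz = 17050.0000 MHz
d = 12496.0 km
FSPL = 32.44 + 20*log10(17050.0000) + 20*log10(12496.0)
FSPL = 32.44 + 84.6345 + 81.9354
FSPL = 199.0099 dB

199.0099 dB


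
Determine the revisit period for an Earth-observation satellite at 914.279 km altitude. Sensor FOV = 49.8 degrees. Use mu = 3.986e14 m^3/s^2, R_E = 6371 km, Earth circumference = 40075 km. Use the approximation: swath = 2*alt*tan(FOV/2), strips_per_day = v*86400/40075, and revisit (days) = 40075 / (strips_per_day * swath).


swath = 2*914.279*tan(0.434587) = 848.7884 km
v = sqrt(mu/r) = 7396.8286 m/s = 7.3968 km/s
strips/day = v*86400/40075 = 7.3968*86400/40075 = 15.9472
coverage/day = strips * swath = 15.9472 * 848.7884 = 13535.8390 km
revisit = 40075 / 13535.8390 = 2.9607 days

2.9607 days


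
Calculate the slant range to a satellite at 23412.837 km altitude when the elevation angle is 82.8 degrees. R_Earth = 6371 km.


h = 23412.837 km, el = 82.8 deg
d = -R_E*sin(el) + sqrt((R_E*sin(el))^2 + 2*R_E*h + h^2)
d = -6371.0000*sin(1.4451) + sqrt((6371.0000*0.9921147)^2 + 2*6371.0000*23412.837 + 23412.837^2)
d = 23452.3685 km

23452.3685 km


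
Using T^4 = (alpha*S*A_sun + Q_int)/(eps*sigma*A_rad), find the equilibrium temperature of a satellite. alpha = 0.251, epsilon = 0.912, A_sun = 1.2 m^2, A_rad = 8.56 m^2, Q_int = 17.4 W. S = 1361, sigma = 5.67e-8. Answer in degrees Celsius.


Numerator = alpha*S*A_sun + Q_int = 0.251*1361*1.2 + 17.4 = 427.3332 W
Denominator = eps*sigma*A_rad = 0.912*5.67e-8*8.56 = 4.4264102e-07 W/K^4
T^4 = 9.6541707e+08 K^4
T = 176.2701 K = -96.8799 C

-96.8799 degrees Celsius


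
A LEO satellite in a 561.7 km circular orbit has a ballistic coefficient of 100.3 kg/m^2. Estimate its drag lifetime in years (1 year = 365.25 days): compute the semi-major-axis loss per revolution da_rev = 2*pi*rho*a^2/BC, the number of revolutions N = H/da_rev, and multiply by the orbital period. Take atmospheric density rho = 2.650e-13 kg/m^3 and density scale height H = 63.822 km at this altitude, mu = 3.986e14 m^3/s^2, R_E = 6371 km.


a = R_E + alt = 6932.7000 km = 6.9327e+06 m
da_rev = 2*pi*rho*a^2/BC = 2*pi*2.650e-13*(6.9327e+06)^2/100.3 = 0.797865385 m per revolution
N = H/da_rev = 63822.0000 m / 0.797865385 m = 79990.9373 revolutions
P = 2*pi*sqrt(a^3/mu) = 5744.6666 s
lifetime = N*P = 79990.9373 * 5744.6666 = 4.5952127e+08 s = 5318.5332 days
years = 5318.5332 / 365.25 = 14.5614 years

14.5614 years


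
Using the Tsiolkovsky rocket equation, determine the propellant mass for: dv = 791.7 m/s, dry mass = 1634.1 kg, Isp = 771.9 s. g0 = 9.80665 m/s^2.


ve = Isp * g0 = 771.9 * 9.80665 = 7569.753135 m/s
mass ratio = exp(dv/ve) = exp(791.7/7569.753135) = 1.11025231
m_prop = m_dry * (mr - 1) = 1634.1 * (1.11025231 - 1)
m_prop = 180.1633 kg

180.1633 kg


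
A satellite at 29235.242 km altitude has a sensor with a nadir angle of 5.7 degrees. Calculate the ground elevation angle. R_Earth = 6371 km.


r = R_E + alt = 35606.2420 km
Law of sines in the satellite / Earth-center / ground-point triangle:
  sin(nadir)/R_E = sin(90 + el)/r  =>  cos(el) = (r/R_E)*sin(nadir)
cos(el) = (35606.2420 / 6371.0000) * sin(5.7 deg) = 0.5550782
el = arccos(0.5550782) = 56.2839 deg
(Earth-central angle = 90 - nadir - el = 28.0161 deg)

56.2839 degrees


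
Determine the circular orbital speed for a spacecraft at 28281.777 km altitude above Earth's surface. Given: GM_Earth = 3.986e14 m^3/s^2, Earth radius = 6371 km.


r = R_E + alt = 6371.0 + 28281.777 = 34652.7770 km = 3.4652777e+07 m
v = sqrt(mu/r) = sqrt(3.986e14 / 3.4652777e+07) = 3391.5609 m/s = 3.3916 km/s

3.3916 km/s


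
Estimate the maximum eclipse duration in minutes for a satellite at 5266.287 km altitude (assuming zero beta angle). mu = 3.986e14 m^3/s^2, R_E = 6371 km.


r = 11637.2870 km
T = 208.2273 min
Eclipse fraction = arcsin(R_E/r)/pi = arcsin(6371.0000/11637.2870)/pi
= arcsin(0.5474644)/pi = 0.1844068
Eclipse duration = 0.1844068 * 208.2273 = 38.3985 min

38.3985 minutes


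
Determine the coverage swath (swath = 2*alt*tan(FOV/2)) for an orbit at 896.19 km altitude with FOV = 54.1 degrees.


FOV = 54.1 deg = 0.9442231 rad
swath = 2 * alt * tan(FOV/2) = 2 * 896.19 * tan(0.4721116)
swath = 2 * 896.19 * 0.5106252
swath = 915.2343 km

915.2343 km


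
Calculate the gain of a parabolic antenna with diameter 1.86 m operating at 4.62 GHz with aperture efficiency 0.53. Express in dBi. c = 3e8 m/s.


lambda = c/f = 3e8 / 4.62e+09 = 0.06493506 m
G = eta*(pi*D/lambda)^2 = 0.53*(pi*1.86/0.06493506)^2
G = 4291.8343 (linear)
G = 10*log10(4291.8343) = 36.3264 dBi

36.3264 dBi


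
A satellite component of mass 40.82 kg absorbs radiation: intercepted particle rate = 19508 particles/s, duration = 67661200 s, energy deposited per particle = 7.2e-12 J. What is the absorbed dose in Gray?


Total energy deposited = rate * time * E_per
  = 19508 * 67661200 * 7.2e-12 = 9.5035 J
Dose = E_total / mass = 9.5035 / 40.82
Dose = 0.2328155 Gy

0.2328 Gy


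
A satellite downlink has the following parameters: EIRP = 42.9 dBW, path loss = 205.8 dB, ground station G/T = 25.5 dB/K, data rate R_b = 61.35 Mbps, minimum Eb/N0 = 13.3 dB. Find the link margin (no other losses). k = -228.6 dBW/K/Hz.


C/N0 = EIRP - FSPL + G/T - k = 42.9 - 205.8 + 25.5 - (-228.6)
C/N0 = 91.2000 dB-Hz
R_b = 61.35 Mbps = 6.135e+07 bps -> 10*log10(R_b) = 77.8781 dB-Hz
Eb/N0 = C/N0 - 10*log10(R_b) = 91.2000 - 77.8781 = 13.3219 dB
Margin = Eb/N0 - Eb/N0_req = 13.3219 - 13.3 = 0.02185433 dB (link closes)

0.0219 dB


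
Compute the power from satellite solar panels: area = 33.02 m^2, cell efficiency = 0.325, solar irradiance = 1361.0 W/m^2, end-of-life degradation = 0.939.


P = area * eta * S * degradation
P = 33.02 * 0.325 * 1361.0 * 0.939
P = 13714.6316 W

13714.6316 W


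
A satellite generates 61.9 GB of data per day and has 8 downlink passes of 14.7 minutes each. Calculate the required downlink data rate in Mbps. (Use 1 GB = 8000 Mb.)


total contact time = 8 * 14.7 * 60 = 7056.0000 s
data = 61.9 GB = 495200.0000 Mb
rate = 495200.0000 / 7056.0000 = 70.1814 Mbps

70.1814 Mbps


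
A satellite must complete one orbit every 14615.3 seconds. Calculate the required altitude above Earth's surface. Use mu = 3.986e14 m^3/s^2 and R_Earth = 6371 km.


T = 14615.3 s
r = (mu*T^2/(4*pi^2))^(1/3) = (3.986e14 * 14615.3^2 / (4*pi^2))^(1/3)
r = 1.2920054e+07 m = 12920.0544 km
alt = r - R_E = 12920.0544 - 6371 = 6549.0544 km

6549.0544 km


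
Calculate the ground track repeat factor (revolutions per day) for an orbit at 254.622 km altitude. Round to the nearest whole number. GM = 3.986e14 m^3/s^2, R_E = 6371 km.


r = 6.625622e+06 m
T = 2*pi*sqrt(r^3/mu) = 5367.2423 s = 89.4540 min
revs/day = 1440 / 89.4540 = 16.0977
Rounded: 16 revolutions per day

16 revolutions per day


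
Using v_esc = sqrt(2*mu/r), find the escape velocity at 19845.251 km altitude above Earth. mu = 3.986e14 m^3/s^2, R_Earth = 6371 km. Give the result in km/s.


r = 6371.0 + 19845.251 = 26216.2510 km = 2.6216251e+07 m
v_esc = sqrt(2*mu/r) = sqrt(2*3.986e14 / 2.6216251e+07)
v_esc = 5514.4011 m/s = 5.5144 km/s

5.5144 km/s


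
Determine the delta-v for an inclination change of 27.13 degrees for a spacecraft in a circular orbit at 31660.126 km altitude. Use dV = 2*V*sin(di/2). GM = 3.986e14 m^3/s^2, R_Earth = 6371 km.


r = 38031.1260 km = 3.8031126e+07 m
V = sqrt(mu/r) = 3237.4201 m/s
di = 27.13 deg = 0.4735078 rad
dV = 2*V*sin(di/2) = 2*3237.4201*sin(0.2367539)
dV = 1518.6630 m/s = 1.5187 km/s

1.5187 km/s


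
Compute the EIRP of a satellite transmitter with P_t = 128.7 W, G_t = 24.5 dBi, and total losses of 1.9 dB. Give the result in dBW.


Pt = 128.7 W = 21.0958 dBW
EIRP = Pt_dBW + Gt - losses = 21.0958 + 24.5 - 1.9 = 43.6958 dBW

43.6958 dBW


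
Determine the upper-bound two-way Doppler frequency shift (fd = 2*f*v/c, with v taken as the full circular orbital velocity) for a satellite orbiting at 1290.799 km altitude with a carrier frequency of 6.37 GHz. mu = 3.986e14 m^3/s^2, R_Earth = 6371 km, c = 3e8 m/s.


r = 7.661799e+06 m
v = sqrt(mu/r) = 7212.7897 m/s (worst-case radial velocity)
f = 6.37 GHz = 6.37e+09 Hz
fd = 2*f*v/c = 2*6.37e+09*7212.7897/3.0e+08
fd = 306303.1360 Hz

306303.1360 Hz
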